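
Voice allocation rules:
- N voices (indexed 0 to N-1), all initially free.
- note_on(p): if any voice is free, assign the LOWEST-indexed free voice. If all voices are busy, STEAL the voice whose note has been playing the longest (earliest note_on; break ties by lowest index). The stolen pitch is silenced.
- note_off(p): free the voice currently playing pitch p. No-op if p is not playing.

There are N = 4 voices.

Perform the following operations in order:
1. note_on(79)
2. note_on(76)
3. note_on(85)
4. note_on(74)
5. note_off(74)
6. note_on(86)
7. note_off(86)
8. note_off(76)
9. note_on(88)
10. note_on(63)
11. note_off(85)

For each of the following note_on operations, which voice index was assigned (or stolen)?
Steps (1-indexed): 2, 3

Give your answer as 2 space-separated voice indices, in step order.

Answer: 1 2

Derivation:
Op 1: note_on(79): voice 0 is free -> assigned | voices=[79 - - -]
Op 2: note_on(76): voice 1 is free -> assigned | voices=[79 76 - -]
Op 3: note_on(85): voice 2 is free -> assigned | voices=[79 76 85 -]
Op 4: note_on(74): voice 3 is free -> assigned | voices=[79 76 85 74]
Op 5: note_off(74): free voice 3 | voices=[79 76 85 -]
Op 6: note_on(86): voice 3 is free -> assigned | voices=[79 76 85 86]
Op 7: note_off(86): free voice 3 | voices=[79 76 85 -]
Op 8: note_off(76): free voice 1 | voices=[79 - 85 -]
Op 9: note_on(88): voice 1 is free -> assigned | voices=[79 88 85 -]
Op 10: note_on(63): voice 3 is free -> assigned | voices=[79 88 85 63]
Op 11: note_off(85): free voice 2 | voices=[79 88 - 63]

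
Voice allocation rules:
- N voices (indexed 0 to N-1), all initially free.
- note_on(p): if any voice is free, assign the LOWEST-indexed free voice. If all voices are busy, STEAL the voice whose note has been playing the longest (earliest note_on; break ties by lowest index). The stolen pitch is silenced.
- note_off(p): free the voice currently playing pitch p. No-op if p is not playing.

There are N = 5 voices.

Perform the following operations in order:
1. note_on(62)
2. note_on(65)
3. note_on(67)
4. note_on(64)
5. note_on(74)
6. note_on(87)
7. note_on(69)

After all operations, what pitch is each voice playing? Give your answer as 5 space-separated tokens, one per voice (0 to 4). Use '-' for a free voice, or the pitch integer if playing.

Op 1: note_on(62): voice 0 is free -> assigned | voices=[62 - - - -]
Op 2: note_on(65): voice 1 is free -> assigned | voices=[62 65 - - -]
Op 3: note_on(67): voice 2 is free -> assigned | voices=[62 65 67 - -]
Op 4: note_on(64): voice 3 is free -> assigned | voices=[62 65 67 64 -]
Op 5: note_on(74): voice 4 is free -> assigned | voices=[62 65 67 64 74]
Op 6: note_on(87): all voices busy, STEAL voice 0 (pitch 62, oldest) -> assign | voices=[87 65 67 64 74]
Op 7: note_on(69): all voices busy, STEAL voice 1 (pitch 65, oldest) -> assign | voices=[87 69 67 64 74]

Answer: 87 69 67 64 74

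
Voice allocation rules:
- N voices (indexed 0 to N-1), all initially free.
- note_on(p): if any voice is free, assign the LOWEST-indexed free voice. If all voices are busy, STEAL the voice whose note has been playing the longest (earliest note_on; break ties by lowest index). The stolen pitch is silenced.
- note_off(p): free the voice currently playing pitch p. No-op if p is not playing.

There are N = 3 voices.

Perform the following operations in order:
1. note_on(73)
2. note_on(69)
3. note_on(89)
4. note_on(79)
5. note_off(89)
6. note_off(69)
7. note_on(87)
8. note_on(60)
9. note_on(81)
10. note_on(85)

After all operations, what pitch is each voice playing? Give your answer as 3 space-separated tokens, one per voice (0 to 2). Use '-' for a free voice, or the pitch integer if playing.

Answer: 81 85 60

Derivation:
Op 1: note_on(73): voice 0 is free -> assigned | voices=[73 - -]
Op 2: note_on(69): voice 1 is free -> assigned | voices=[73 69 -]
Op 3: note_on(89): voice 2 is free -> assigned | voices=[73 69 89]
Op 4: note_on(79): all voices busy, STEAL voice 0 (pitch 73, oldest) -> assign | voices=[79 69 89]
Op 5: note_off(89): free voice 2 | voices=[79 69 -]
Op 6: note_off(69): free voice 1 | voices=[79 - -]
Op 7: note_on(87): voice 1 is free -> assigned | voices=[79 87 -]
Op 8: note_on(60): voice 2 is free -> assigned | voices=[79 87 60]
Op 9: note_on(81): all voices busy, STEAL voice 0 (pitch 79, oldest) -> assign | voices=[81 87 60]
Op 10: note_on(85): all voices busy, STEAL voice 1 (pitch 87, oldest) -> assign | voices=[81 85 60]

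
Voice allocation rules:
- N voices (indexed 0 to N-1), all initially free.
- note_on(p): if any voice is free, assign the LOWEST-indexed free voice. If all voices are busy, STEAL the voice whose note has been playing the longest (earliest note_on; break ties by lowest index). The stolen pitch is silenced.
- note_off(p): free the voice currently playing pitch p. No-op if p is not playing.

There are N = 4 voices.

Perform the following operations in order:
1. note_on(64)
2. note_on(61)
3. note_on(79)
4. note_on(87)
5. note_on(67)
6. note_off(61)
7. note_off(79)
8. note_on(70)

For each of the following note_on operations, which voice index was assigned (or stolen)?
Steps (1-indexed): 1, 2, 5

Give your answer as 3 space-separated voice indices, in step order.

Answer: 0 1 0

Derivation:
Op 1: note_on(64): voice 0 is free -> assigned | voices=[64 - - -]
Op 2: note_on(61): voice 1 is free -> assigned | voices=[64 61 - -]
Op 3: note_on(79): voice 2 is free -> assigned | voices=[64 61 79 -]
Op 4: note_on(87): voice 3 is free -> assigned | voices=[64 61 79 87]
Op 5: note_on(67): all voices busy, STEAL voice 0 (pitch 64, oldest) -> assign | voices=[67 61 79 87]
Op 6: note_off(61): free voice 1 | voices=[67 - 79 87]
Op 7: note_off(79): free voice 2 | voices=[67 - - 87]
Op 8: note_on(70): voice 1 is free -> assigned | voices=[67 70 - 87]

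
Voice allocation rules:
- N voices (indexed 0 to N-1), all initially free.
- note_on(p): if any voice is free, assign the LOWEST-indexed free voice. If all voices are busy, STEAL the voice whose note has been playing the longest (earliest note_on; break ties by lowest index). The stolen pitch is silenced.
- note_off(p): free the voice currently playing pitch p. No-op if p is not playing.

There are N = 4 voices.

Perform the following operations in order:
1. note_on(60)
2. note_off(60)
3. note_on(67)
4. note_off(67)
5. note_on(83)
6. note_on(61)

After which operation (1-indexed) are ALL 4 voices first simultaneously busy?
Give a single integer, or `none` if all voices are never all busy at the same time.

Op 1: note_on(60): voice 0 is free -> assigned | voices=[60 - - -]
Op 2: note_off(60): free voice 0 | voices=[- - - -]
Op 3: note_on(67): voice 0 is free -> assigned | voices=[67 - - -]
Op 4: note_off(67): free voice 0 | voices=[- - - -]
Op 5: note_on(83): voice 0 is free -> assigned | voices=[83 - - -]
Op 6: note_on(61): voice 1 is free -> assigned | voices=[83 61 - -]

Answer: none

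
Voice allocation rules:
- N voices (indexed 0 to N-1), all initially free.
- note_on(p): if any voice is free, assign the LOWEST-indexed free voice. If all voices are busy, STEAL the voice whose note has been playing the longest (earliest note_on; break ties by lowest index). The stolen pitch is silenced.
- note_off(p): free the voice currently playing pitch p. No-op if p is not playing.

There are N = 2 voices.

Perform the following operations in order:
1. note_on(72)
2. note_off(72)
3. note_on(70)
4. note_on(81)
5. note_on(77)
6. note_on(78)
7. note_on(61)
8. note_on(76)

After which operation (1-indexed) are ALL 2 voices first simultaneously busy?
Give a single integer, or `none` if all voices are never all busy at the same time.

Op 1: note_on(72): voice 0 is free -> assigned | voices=[72 -]
Op 2: note_off(72): free voice 0 | voices=[- -]
Op 3: note_on(70): voice 0 is free -> assigned | voices=[70 -]
Op 4: note_on(81): voice 1 is free -> assigned | voices=[70 81]
Op 5: note_on(77): all voices busy, STEAL voice 0 (pitch 70, oldest) -> assign | voices=[77 81]
Op 6: note_on(78): all voices busy, STEAL voice 1 (pitch 81, oldest) -> assign | voices=[77 78]
Op 7: note_on(61): all voices busy, STEAL voice 0 (pitch 77, oldest) -> assign | voices=[61 78]
Op 8: note_on(76): all voices busy, STEAL voice 1 (pitch 78, oldest) -> assign | voices=[61 76]

Answer: 4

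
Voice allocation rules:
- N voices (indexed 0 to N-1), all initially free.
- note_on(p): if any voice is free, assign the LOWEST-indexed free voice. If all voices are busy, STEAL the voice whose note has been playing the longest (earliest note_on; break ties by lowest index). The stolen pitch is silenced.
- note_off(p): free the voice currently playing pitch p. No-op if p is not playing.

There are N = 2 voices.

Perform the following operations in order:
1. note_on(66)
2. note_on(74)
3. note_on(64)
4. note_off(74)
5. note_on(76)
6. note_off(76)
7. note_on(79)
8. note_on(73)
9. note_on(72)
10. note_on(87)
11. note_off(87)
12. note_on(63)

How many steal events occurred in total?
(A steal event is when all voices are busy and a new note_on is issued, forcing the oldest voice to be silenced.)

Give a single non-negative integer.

Op 1: note_on(66): voice 0 is free -> assigned | voices=[66 -]
Op 2: note_on(74): voice 1 is free -> assigned | voices=[66 74]
Op 3: note_on(64): all voices busy, STEAL voice 0 (pitch 66, oldest) -> assign | voices=[64 74]
Op 4: note_off(74): free voice 1 | voices=[64 -]
Op 5: note_on(76): voice 1 is free -> assigned | voices=[64 76]
Op 6: note_off(76): free voice 1 | voices=[64 -]
Op 7: note_on(79): voice 1 is free -> assigned | voices=[64 79]
Op 8: note_on(73): all voices busy, STEAL voice 0 (pitch 64, oldest) -> assign | voices=[73 79]
Op 9: note_on(72): all voices busy, STEAL voice 1 (pitch 79, oldest) -> assign | voices=[73 72]
Op 10: note_on(87): all voices busy, STEAL voice 0 (pitch 73, oldest) -> assign | voices=[87 72]
Op 11: note_off(87): free voice 0 | voices=[- 72]
Op 12: note_on(63): voice 0 is free -> assigned | voices=[63 72]

Answer: 4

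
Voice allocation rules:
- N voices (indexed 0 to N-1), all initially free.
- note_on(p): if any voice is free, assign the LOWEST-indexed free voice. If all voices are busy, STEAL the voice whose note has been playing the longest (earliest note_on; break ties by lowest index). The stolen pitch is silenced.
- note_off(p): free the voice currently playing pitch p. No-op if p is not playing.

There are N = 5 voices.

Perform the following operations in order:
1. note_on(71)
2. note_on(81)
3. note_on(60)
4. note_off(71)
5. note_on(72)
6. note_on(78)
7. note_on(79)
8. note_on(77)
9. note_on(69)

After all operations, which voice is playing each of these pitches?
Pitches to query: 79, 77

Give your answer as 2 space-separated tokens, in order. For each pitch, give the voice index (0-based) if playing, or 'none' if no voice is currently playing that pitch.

Op 1: note_on(71): voice 0 is free -> assigned | voices=[71 - - - -]
Op 2: note_on(81): voice 1 is free -> assigned | voices=[71 81 - - -]
Op 3: note_on(60): voice 2 is free -> assigned | voices=[71 81 60 - -]
Op 4: note_off(71): free voice 0 | voices=[- 81 60 - -]
Op 5: note_on(72): voice 0 is free -> assigned | voices=[72 81 60 - -]
Op 6: note_on(78): voice 3 is free -> assigned | voices=[72 81 60 78 -]
Op 7: note_on(79): voice 4 is free -> assigned | voices=[72 81 60 78 79]
Op 8: note_on(77): all voices busy, STEAL voice 1 (pitch 81, oldest) -> assign | voices=[72 77 60 78 79]
Op 9: note_on(69): all voices busy, STEAL voice 2 (pitch 60, oldest) -> assign | voices=[72 77 69 78 79]

Answer: 4 1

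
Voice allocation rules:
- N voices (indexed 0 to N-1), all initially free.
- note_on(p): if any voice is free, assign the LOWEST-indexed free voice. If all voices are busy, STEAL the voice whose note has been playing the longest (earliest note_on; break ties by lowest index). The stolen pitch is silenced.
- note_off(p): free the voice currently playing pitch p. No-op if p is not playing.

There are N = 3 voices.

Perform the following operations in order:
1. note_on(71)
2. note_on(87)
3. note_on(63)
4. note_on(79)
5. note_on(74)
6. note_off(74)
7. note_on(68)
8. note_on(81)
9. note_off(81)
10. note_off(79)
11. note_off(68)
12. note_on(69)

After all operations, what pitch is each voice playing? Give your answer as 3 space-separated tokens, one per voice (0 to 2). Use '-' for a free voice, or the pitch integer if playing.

Answer: 69 - -

Derivation:
Op 1: note_on(71): voice 0 is free -> assigned | voices=[71 - -]
Op 2: note_on(87): voice 1 is free -> assigned | voices=[71 87 -]
Op 3: note_on(63): voice 2 is free -> assigned | voices=[71 87 63]
Op 4: note_on(79): all voices busy, STEAL voice 0 (pitch 71, oldest) -> assign | voices=[79 87 63]
Op 5: note_on(74): all voices busy, STEAL voice 1 (pitch 87, oldest) -> assign | voices=[79 74 63]
Op 6: note_off(74): free voice 1 | voices=[79 - 63]
Op 7: note_on(68): voice 1 is free -> assigned | voices=[79 68 63]
Op 8: note_on(81): all voices busy, STEAL voice 2 (pitch 63, oldest) -> assign | voices=[79 68 81]
Op 9: note_off(81): free voice 2 | voices=[79 68 -]
Op 10: note_off(79): free voice 0 | voices=[- 68 -]
Op 11: note_off(68): free voice 1 | voices=[- - -]
Op 12: note_on(69): voice 0 is free -> assigned | voices=[69 - -]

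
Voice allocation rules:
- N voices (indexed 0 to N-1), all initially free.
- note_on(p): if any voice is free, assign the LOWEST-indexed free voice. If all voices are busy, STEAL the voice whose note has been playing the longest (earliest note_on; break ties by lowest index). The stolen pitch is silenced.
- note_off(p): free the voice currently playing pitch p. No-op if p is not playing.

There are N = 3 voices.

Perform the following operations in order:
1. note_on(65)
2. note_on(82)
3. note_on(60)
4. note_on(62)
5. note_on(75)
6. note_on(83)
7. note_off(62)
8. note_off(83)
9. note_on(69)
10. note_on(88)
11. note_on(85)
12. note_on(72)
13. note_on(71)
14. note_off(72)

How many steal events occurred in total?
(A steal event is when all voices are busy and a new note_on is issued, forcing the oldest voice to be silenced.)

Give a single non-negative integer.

Answer: 6

Derivation:
Op 1: note_on(65): voice 0 is free -> assigned | voices=[65 - -]
Op 2: note_on(82): voice 1 is free -> assigned | voices=[65 82 -]
Op 3: note_on(60): voice 2 is free -> assigned | voices=[65 82 60]
Op 4: note_on(62): all voices busy, STEAL voice 0 (pitch 65, oldest) -> assign | voices=[62 82 60]
Op 5: note_on(75): all voices busy, STEAL voice 1 (pitch 82, oldest) -> assign | voices=[62 75 60]
Op 6: note_on(83): all voices busy, STEAL voice 2 (pitch 60, oldest) -> assign | voices=[62 75 83]
Op 7: note_off(62): free voice 0 | voices=[- 75 83]
Op 8: note_off(83): free voice 2 | voices=[- 75 -]
Op 9: note_on(69): voice 0 is free -> assigned | voices=[69 75 -]
Op 10: note_on(88): voice 2 is free -> assigned | voices=[69 75 88]
Op 11: note_on(85): all voices busy, STEAL voice 1 (pitch 75, oldest) -> assign | voices=[69 85 88]
Op 12: note_on(72): all voices busy, STEAL voice 0 (pitch 69, oldest) -> assign | voices=[72 85 88]
Op 13: note_on(71): all voices busy, STEAL voice 2 (pitch 88, oldest) -> assign | voices=[72 85 71]
Op 14: note_off(72): free voice 0 | voices=[- 85 71]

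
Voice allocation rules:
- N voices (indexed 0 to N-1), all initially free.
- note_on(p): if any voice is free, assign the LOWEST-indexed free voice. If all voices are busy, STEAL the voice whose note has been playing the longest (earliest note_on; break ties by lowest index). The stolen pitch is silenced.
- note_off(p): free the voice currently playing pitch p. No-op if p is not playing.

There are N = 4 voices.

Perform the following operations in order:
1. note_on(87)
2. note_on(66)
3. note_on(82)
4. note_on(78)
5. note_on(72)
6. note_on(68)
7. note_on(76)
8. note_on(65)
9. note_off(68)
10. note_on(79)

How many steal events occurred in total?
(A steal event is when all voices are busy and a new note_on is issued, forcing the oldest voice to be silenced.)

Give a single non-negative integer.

Answer: 4

Derivation:
Op 1: note_on(87): voice 0 is free -> assigned | voices=[87 - - -]
Op 2: note_on(66): voice 1 is free -> assigned | voices=[87 66 - -]
Op 3: note_on(82): voice 2 is free -> assigned | voices=[87 66 82 -]
Op 4: note_on(78): voice 3 is free -> assigned | voices=[87 66 82 78]
Op 5: note_on(72): all voices busy, STEAL voice 0 (pitch 87, oldest) -> assign | voices=[72 66 82 78]
Op 6: note_on(68): all voices busy, STEAL voice 1 (pitch 66, oldest) -> assign | voices=[72 68 82 78]
Op 7: note_on(76): all voices busy, STEAL voice 2 (pitch 82, oldest) -> assign | voices=[72 68 76 78]
Op 8: note_on(65): all voices busy, STEAL voice 3 (pitch 78, oldest) -> assign | voices=[72 68 76 65]
Op 9: note_off(68): free voice 1 | voices=[72 - 76 65]
Op 10: note_on(79): voice 1 is free -> assigned | voices=[72 79 76 65]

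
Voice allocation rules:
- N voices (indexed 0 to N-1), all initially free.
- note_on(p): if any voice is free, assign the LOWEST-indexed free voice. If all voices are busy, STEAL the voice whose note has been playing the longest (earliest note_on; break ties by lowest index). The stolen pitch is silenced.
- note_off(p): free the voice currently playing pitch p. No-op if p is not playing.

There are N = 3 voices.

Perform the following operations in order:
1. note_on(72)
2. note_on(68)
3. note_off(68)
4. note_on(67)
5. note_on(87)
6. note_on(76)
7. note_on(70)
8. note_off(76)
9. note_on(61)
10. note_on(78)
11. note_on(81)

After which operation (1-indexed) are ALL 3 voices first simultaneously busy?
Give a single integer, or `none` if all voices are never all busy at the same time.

Op 1: note_on(72): voice 0 is free -> assigned | voices=[72 - -]
Op 2: note_on(68): voice 1 is free -> assigned | voices=[72 68 -]
Op 3: note_off(68): free voice 1 | voices=[72 - -]
Op 4: note_on(67): voice 1 is free -> assigned | voices=[72 67 -]
Op 5: note_on(87): voice 2 is free -> assigned | voices=[72 67 87]
Op 6: note_on(76): all voices busy, STEAL voice 0 (pitch 72, oldest) -> assign | voices=[76 67 87]
Op 7: note_on(70): all voices busy, STEAL voice 1 (pitch 67, oldest) -> assign | voices=[76 70 87]
Op 8: note_off(76): free voice 0 | voices=[- 70 87]
Op 9: note_on(61): voice 0 is free -> assigned | voices=[61 70 87]
Op 10: note_on(78): all voices busy, STEAL voice 2 (pitch 87, oldest) -> assign | voices=[61 70 78]
Op 11: note_on(81): all voices busy, STEAL voice 1 (pitch 70, oldest) -> assign | voices=[61 81 78]

Answer: 5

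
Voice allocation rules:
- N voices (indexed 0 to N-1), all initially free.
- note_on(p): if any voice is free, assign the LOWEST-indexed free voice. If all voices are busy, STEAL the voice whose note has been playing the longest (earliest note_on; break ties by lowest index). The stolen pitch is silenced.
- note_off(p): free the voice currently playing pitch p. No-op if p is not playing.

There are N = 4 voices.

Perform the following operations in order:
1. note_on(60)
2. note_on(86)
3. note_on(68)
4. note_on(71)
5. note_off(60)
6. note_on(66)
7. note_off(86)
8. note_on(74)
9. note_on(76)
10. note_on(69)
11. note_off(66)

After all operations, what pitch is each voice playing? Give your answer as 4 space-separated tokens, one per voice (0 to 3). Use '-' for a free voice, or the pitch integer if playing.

Op 1: note_on(60): voice 0 is free -> assigned | voices=[60 - - -]
Op 2: note_on(86): voice 1 is free -> assigned | voices=[60 86 - -]
Op 3: note_on(68): voice 2 is free -> assigned | voices=[60 86 68 -]
Op 4: note_on(71): voice 3 is free -> assigned | voices=[60 86 68 71]
Op 5: note_off(60): free voice 0 | voices=[- 86 68 71]
Op 6: note_on(66): voice 0 is free -> assigned | voices=[66 86 68 71]
Op 7: note_off(86): free voice 1 | voices=[66 - 68 71]
Op 8: note_on(74): voice 1 is free -> assigned | voices=[66 74 68 71]
Op 9: note_on(76): all voices busy, STEAL voice 2 (pitch 68, oldest) -> assign | voices=[66 74 76 71]
Op 10: note_on(69): all voices busy, STEAL voice 3 (pitch 71, oldest) -> assign | voices=[66 74 76 69]
Op 11: note_off(66): free voice 0 | voices=[- 74 76 69]

Answer: - 74 76 69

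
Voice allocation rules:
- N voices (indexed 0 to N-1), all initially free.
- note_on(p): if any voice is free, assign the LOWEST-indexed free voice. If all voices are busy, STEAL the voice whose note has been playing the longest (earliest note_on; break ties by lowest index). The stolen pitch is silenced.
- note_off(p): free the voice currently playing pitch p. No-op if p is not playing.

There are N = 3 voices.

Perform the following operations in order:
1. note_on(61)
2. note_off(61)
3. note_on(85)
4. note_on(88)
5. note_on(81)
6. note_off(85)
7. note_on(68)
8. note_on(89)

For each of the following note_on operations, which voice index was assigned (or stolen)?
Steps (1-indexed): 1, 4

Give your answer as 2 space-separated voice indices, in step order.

Op 1: note_on(61): voice 0 is free -> assigned | voices=[61 - -]
Op 2: note_off(61): free voice 0 | voices=[- - -]
Op 3: note_on(85): voice 0 is free -> assigned | voices=[85 - -]
Op 4: note_on(88): voice 1 is free -> assigned | voices=[85 88 -]
Op 5: note_on(81): voice 2 is free -> assigned | voices=[85 88 81]
Op 6: note_off(85): free voice 0 | voices=[- 88 81]
Op 7: note_on(68): voice 0 is free -> assigned | voices=[68 88 81]
Op 8: note_on(89): all voices busy, STEAL voice 1 (pitch 88, oldest) -> assign | voices=[68 89 81]

Answer: 0 1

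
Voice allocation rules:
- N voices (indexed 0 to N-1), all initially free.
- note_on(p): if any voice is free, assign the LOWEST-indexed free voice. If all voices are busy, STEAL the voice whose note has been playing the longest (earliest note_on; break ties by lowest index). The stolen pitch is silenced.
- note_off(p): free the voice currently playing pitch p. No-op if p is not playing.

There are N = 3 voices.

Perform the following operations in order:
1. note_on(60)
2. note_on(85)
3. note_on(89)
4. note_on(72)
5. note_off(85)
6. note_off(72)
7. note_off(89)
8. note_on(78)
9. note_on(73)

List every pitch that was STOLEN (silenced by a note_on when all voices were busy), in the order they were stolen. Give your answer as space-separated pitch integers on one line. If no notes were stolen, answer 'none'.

Answer: 60

Derivation:
Op 1: note_on(60): voice 0 is free -> assigned | voices=[60 - -]
Op 2: note_on(85): voice 1 is free -> assigned | voices=[60 85 -]
Op 3: note_on(89): voice 2 is free -> assigned | voices=[60 85 89]
Op 4: note_on(72): all voices busy, STEAL voice 0 (pitch 60, oldest) -> assign | voices=[72 85 89]
Op 5: note_off(85): free voice 1 | voices=[72 - 89]
Op 6: note_off(72): free voice 0 | voices=[- - 89]
Op 7: note_off(89): free voice 2 | voices=[- - -]
Op 8: note_on(78): voice 0 is free -> assigned | voices=[78 - -]
Op 9: note_on(73): voice 1 is free -> assigned | voices=[78 73 -]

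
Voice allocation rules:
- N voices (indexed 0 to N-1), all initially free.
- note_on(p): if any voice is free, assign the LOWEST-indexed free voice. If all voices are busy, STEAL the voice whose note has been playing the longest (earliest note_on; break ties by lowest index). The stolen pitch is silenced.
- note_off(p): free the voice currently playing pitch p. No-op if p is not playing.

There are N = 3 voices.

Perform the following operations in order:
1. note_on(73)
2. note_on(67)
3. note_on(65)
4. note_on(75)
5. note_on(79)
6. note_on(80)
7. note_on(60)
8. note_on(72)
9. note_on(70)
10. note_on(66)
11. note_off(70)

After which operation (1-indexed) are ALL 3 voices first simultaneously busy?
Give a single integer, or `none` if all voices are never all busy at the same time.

Answer: 3

Derivation:
Op 1: note_on(73): voice 0 is free -> assigned | voices=[73 - -]
Op 2: note_on(67): voice 1 is free -> assigned | voices=[73 67 -]
Op 3: note_on(65): voice 2 is free -> assigned | voices=[73 67 65]
Op 4: note_on(75): all voices busy, STEAL voice 0 (pitch 73, oldest) -> assign | voices=[75 67 65]
Op 5: note_on(79): all voices busy, STEAL voice 1 (pitch 67, oldest) -> assign | voices=[75 79 65]
Op 6: note_on(80): all voices busy, STEAL voice 2 (pitch 65, oldest) -> assign | voices=[75 79 80]
Op 7: note_on(60): all voices busy, STEAL voice 0 (pitch 75, oldest) -> assign | voices=[60 79 80]
Op 8: note_on(72): all voices busy, STEAL voice 1 (pitch 79, oldest) -> assign | voices=[60 72 80]
Op 9: note_on(70): all voices busy, STEAL voice 2 (pitch 80, oldest) -> assign | voices=[60 72 70]
Op 10: note_on(66): all voices busy, STEAL voice 0 (pitch 60, oldest) -> assign | voices=[66 72 70]
Op 11: note_off(70): free voice 2 | voices=[66 72 -]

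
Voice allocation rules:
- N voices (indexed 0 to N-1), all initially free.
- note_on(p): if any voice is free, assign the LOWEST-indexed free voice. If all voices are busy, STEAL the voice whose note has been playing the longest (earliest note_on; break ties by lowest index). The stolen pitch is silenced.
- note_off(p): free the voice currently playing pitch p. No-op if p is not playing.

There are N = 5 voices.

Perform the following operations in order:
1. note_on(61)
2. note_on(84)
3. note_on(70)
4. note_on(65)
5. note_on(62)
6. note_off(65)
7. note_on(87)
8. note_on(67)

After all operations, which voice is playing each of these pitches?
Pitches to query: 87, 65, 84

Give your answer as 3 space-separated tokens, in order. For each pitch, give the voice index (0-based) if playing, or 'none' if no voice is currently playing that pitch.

Answer: 3 none 1

Derivation:
Op 1: note_on(61): voice 0 is free -> assigned | voices=[61 - - - -]
Op 2: note_on(84): voice 1 is free -> assigned | voices=[61 84 - - -]
Op 3: note_on(70): voice 2 is free -> assigned | voices=[61 84 70 - -]
Op 4: note_on(65): voice 3 is free -> assigned | voices=[61 84 70 65 -]
Op 5: note_on(62): voice 4 is free -> assigned | voices=[61 84 70 65 62]
Op 6: note_off(65): free voice 3 | voices=[61 84 70 - 62]
Op 7: note_on(87): voice 3 is free -> assigned | voices=[61 84 70 87 62]
Op 8: note_on(67): all voices busy, STEAL voice 0 (pitch 61, oldest) -> assign | voices=[67 84 70 87 62]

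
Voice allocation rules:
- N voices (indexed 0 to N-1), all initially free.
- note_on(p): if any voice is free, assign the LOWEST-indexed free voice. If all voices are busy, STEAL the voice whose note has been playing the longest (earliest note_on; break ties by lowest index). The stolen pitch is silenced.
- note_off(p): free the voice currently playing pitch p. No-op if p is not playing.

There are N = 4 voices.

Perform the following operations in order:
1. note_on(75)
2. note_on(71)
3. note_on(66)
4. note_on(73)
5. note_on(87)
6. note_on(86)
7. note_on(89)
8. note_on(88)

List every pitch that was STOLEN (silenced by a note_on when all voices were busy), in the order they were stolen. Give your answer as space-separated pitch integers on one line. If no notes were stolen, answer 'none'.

Answer: 75 71 66 73

Derivation:
Op 1: note_on(75): voice 0 is free -> assigned | voices=[75 - - -]
Op 2: note_on(71): voice 1 is free -> assigned | voices=[75 71 - -]
Op 3: note_on(66): voice 2 is free -> assigned | voices=[75 71 66 -]
Op 4: note_on(73): voice 3 is free -> assigned | voices=[75 71 66 73]
Op 5: note_on(87): all voices busy, STEAL voice 0 (pitch 75, oldest) -> assign | voices=[87 71 66 73]
Op 6: note_on(86): all voices busy, STEAL voice 1 (pitch 71, oldest) -> assign | voices=[87 86 66 73]
Op 7: note_on(89): all voices busy, STEAL voice 2 (pitch 66, oldest) -> assign | voices=[87 86 89 73]
Op 8: note_on(88): all voices busy, STEAL voice 3 (pitch 73, oldest) -> assign | voices=[87 86 89 88]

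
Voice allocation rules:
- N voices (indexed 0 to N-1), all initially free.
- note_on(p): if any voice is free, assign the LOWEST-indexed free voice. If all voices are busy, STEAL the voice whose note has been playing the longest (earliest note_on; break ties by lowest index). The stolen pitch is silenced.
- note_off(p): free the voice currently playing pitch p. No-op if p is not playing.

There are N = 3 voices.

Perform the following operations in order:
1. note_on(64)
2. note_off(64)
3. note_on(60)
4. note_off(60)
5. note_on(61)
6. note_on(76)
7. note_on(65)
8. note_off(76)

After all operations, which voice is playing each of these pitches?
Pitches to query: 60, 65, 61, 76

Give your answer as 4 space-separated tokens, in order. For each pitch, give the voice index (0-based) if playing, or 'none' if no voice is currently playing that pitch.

Op 1: note_on(64): voice 0 is free -> assigned | voices=[64 - -]
Op 2: note_off(64): free voice 0 | voices=[- - -]
Op 3: note_on(60): voice 0 is free -> assigned | voices=[60 - -]
Op 4: note_off(60): free voice 0 | voices=[- - -]
Op 5: note_on(61): voice 0 is free -> assigned | voices=[61 - -]
Op 6: note_on(76): voice 1 is free -> assigned | voices=[61 76 -]
Op 7: note_on(65): voice 2 is free -> assigned | voices=[61 76 65]
Op 8: note_off(76): free voice 1 | voices=[61 - 65]

Answer: none 2 0 none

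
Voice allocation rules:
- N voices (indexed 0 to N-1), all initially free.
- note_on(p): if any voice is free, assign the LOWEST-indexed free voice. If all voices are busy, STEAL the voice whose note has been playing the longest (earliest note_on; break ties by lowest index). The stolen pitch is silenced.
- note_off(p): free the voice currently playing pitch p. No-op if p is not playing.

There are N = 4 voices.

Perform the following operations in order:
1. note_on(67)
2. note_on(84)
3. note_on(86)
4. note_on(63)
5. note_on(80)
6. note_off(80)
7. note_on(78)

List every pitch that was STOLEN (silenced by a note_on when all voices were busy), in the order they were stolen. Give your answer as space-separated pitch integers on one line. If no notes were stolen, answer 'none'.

Answer: 67

Derivation:
Op 1: note_on(67): voice 0 is free -> assigned | voices=[67 - - -]
Op 2: note_on(84): voice 1 is free -> assigned | voices=[67 84 - -]
Op 3: note_on(86): voice 2 is free -> assigned | voices=[67 84 86 -]
Op 4: note_on(63): voice 3 is free -> assigned | voices=[67 84 86 63]
Op 5: note_on(80): all voices busy, STEAL voice 0 (pitch 67, oldest) -> assign | voices=[80 84 86 63]
Op 6: note_off(80): free voice 0 | voices=[- 84 86 63]
Op 7: note_on(78): voice 0 is free -> assigned | voices=[78 84 86 63]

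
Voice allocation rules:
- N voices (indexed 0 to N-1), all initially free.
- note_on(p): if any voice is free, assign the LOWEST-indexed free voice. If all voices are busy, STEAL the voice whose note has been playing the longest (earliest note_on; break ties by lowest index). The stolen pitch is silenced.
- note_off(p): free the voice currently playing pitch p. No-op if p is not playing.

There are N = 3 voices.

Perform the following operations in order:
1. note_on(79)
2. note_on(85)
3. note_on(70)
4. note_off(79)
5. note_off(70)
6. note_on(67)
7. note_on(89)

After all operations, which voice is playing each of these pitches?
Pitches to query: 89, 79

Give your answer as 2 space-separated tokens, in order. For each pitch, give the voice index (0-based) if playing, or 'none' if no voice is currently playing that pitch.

Answer: 2 none

Derivation:
Op 1: note_on(79): voice 0 is free -> assigned | voices=[79 - -]
Op 2: note_on(85): voice 1 is free -> assigned | voices=[79 85 -]
Op 3: note_on(70): voice 2 is free -> assigned | voices=[79 85 70]
Op 4: note_off(79): free voice 0 | voices=[- 85 70]
Op 5: note_off(70): free voice 2 | voices=[- 85 -]
Op 6: note_on(67): voice 0 is free -> assigned | voices=[67 85 -]
Op 7: note_on(89): voice 2 is free -> assigned | voices=[67 85 89]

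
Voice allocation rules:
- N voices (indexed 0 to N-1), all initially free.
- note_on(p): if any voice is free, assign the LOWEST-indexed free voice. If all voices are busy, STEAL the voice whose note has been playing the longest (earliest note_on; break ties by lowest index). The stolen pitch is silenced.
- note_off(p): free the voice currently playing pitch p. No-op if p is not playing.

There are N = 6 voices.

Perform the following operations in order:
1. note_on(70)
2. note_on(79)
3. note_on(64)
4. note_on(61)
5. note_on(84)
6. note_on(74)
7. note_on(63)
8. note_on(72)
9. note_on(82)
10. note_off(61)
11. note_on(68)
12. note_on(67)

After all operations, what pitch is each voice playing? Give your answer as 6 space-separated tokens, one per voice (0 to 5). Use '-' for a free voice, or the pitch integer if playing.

Answer: 63 72 82 68 67 74

Derivation:
Op 1: note_on(70): voice 0 is free -> assigned | voices=[70 - - - - -]
Op 2: note_on(79): voice 1 is free -> assigned | voices=[70 79 - - - -]
Op 3: note_on(64): voice 2 is free -> assigned | voices=[70 79 64 - - -]
Op 4: note_on(61): voice 3 is free -> assigned | voices=[70 79 64 61 - -]
Op 5: note_on(84): voice 4 is free -> assigned | voices=[70 79 64 61 84 -]
Op 6: note_on(74): voice 5 is free -> assigned | voices=[70 79 64 61 84 74]
Op 7: note_on(63): all voices busy, STEAL voice 0 (pitch 70, oldest) -> assign | voices=[63 79 64 61 84 74]
Op 8: note_on(72): all voices busy, STEAL voice 1 (pitch 79, oldest) -> assign | voices=[63 72 64 61 84 74]
Op 9: note_on(82): all voices busy, STEAL voice 2 (pitch 64, oldest) -> assign | voices=[63 72 82 61 84 74]
Op 10: note_off(61): free voice 3 | voices=[63 72 82 - 84 74]
Op 11: note_on(68): voice 3 is free -> assigned | voices=[63 72 82 68 84 74]
Op 12: note_on(67): all voices busy, STEAL voice 4 (pitch 84, oldest) -> assign | voices=[63 72 82 68 67 74]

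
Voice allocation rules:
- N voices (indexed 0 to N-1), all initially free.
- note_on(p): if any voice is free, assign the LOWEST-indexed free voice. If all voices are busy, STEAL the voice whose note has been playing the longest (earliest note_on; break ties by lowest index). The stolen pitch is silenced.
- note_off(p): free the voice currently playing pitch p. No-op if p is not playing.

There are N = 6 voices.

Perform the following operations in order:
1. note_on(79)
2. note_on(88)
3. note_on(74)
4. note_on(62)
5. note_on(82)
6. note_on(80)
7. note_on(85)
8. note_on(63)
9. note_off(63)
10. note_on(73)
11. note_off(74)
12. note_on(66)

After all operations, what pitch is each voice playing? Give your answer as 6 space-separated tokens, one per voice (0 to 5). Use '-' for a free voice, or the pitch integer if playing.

Answer: 85 73 66 62 82 80

Derivation:
Op 1: note_on(79): voice 0 is free -> assigned | voices=[79 - - - - -]
Op 2: note_on(88): voice 1 is free -> assigned | voices=[79 88 - - - -]
Op 3: note_on(74): voice 2 is free -> assigned | voices=[79 88 74 - - -]
Op 4: note_on(62): voice 3 is free -> assigned | voices=[79 88 74 62 - -]
Op 5: note_on(82): voice 4 is free -> assigned | voices=[79 88 74 62 82 -]
Op 6: note_on(80): voice 5 is free -> assigned | voices=[79 88 74 62 82 80]
Op 7: note_on(85): all voices busy, STEAL voice 0 (pitch 79, oldest) -> assign | voices=[85 88 74 62 82 80]
Op 8: note_on(63): all voices busy, STEAL voice 1 (pitch 88, oldest) -> assign | voices=[85 63 74 62 82 80]
Op 9: note_off(63): free voice 1 | voices=[85 - 74 62 82 80]
Op 10: note_on(73): voice 1 is free -> assigned | voices=[85 73 74 62 82 80]
Op 11: note_off(74): free voice 2 | voices=[85 73 - 62 82 80]
Op 12: note_on(66): voice 2 is free -> assigned | voices=[85 73 66 62 82 80]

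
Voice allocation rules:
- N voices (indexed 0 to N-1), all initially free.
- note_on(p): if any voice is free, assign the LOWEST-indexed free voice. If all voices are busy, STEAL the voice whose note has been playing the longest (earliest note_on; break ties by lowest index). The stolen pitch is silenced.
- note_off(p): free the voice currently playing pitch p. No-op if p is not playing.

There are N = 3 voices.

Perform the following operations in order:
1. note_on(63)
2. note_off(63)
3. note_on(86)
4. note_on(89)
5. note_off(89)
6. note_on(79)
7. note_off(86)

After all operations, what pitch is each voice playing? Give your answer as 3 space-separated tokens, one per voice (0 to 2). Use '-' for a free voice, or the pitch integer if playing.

Answer: - 79 -

Derivation:
Op 1: note_on(63): voice 0 is free -> assigned | voices=[63 - -]
Op 2: note_off(63): free voice 0 | voices=[- - -]
Op 3: note_on(86): voice 0 is free -> assigned | voices=[86 - -]
Op 4: note_on(89): voice 1 is free -> assigned | voices=[86 89 -]
Op 5: note_off(89): free voice 1 | voices=[86 - -]
Op 6: note_on(79): voice 1 is free -> assigned | voices=[86 79 -]
Op 7: note_off(86): free voice 0 | voices=[- 79 -]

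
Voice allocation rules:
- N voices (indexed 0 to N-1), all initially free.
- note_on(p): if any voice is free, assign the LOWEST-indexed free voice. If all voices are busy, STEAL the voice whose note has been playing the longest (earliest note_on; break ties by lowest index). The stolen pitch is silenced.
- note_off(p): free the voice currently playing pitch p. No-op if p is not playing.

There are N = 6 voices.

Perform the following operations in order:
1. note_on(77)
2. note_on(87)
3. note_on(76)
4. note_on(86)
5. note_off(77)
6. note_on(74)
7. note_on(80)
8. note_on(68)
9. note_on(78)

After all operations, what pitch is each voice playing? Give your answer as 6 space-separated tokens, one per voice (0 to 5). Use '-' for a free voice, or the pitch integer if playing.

Answer: 74 78 76 86 80 68

Derivation:
Op 1: note_on(77): voice 0 is free -> assigned | voices=[77 - - - - -]
Op 2: note_on(87): voice 1 is free -> assigned | voices=[77 87 - - - -]
Op 3: note_on(76): voice 2 is free -> assigned | voices=[77 87 76 - - -]
Op 4: note_on(86): voice 3 is free -> assigned | voices=[77 87 76 86 - -]
Op 5: note_off(77): free voice 0 | voices=[- 87 76 86 - -]
Op 6: note_on(74): voice 0 is free -> assigned | voices=[74 87 76 86 - -]
Op 7: note_on(80): voice 4 is free -> assigned | voices=[74 87 76 86 80 -]
Op 8: note_on(68): voice 5 is free -> assigned | voices=[74 87 76 86 80 68]
Op 9: note_on(78): all voices busy, STEAL voice 1 (pitch 87, oldest) -> assign | voices=[74 78 76 86 80 68]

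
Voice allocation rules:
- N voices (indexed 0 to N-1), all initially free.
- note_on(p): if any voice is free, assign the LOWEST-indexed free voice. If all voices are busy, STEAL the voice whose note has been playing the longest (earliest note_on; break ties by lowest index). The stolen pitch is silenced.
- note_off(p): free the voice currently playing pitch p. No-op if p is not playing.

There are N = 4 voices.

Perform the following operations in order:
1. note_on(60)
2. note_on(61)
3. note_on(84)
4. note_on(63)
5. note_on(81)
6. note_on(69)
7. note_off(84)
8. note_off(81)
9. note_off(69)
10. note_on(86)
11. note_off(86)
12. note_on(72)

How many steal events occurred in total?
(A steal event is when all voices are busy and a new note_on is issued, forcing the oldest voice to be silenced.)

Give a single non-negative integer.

Answer: 2

Derivation:
Op 1: note_on(60): voice 0 is free -> assigned | voices=[60 - - -]
Op 2: note_on(61): voice 1 is free -> assigned | voices=[60 61 - -]
Op 3: note_on(84): voice 2 is free -> assigned | voices=[60 61 84 -]
Op 4: note_on(63): voice 3 is free -> assigned | voices=[60 61 84 63]
Op 5: note_on(81): all voices busy, STEAL voice 0 (pitch 60, oldest) -> assign | voices=[81 61 84 63]
Op 6: note_on(69): all voices busy, STEAL voice 1 (pitch 61, oldest) -> assign | voices=[81 69 84 63]
Op 7: note_off(84): free voice 2 | voices=[81 69 - 63]
Op 8: note_off(81): free voice 0 | voices=[- 69 - 63]
Op 9: note_off(69): free voice 1 | voices=[- - - 63]
Op 10: note_on(86): voice 0 is free -> assigned | voices=[86 - - 63]
Op 11: note_off(86): free voice 0 | voices=[- - - 63]
Op 12: note_on(72): voice 0 is free -> assigned | voices=[72 - - 63]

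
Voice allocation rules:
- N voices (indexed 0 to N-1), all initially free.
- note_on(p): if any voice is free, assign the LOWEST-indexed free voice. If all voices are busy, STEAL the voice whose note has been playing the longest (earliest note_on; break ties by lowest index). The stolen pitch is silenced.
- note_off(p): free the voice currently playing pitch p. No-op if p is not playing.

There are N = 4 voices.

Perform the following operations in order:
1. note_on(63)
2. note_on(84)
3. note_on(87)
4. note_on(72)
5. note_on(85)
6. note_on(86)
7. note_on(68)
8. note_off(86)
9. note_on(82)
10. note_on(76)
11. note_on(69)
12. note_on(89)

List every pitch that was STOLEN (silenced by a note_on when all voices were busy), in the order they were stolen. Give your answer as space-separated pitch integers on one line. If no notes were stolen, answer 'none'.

Answer: 63 84 87 72 85 68

Derivation:
Op 1: note_on(63): voice 0 is free -> assigned | voices=[63 - - -]
Op 2: note_on(84): voice 1 is free -> assigned | voices=[63 84 - -]
Op 3: note_on(87): voice 2 is free -> assigned | voices=[63 84 87 -]
Op 4: note_on(72): voice 3 is free -> assigned | voices=[63 84 87 72]
Op 5: note_on(85): all voices busy, STEAL voice 0 (pitch 63, oldest) -> assign | voices=[85 84 87 72]
Op 6: note_on(86): all voices busy, STEAL voice 1 (pitch 84, oldest) -> assign | voices=[85 86 87 72]
Op 7: note_on(68): all voices busy, STEAL voice 2 (pitch 87, oldest) -> assign | voices=[85 86 68 72]
Op 8: note_off(86): free voice 1 | voices=[85 - 68 72]
Op 9: note_on(82): voice 1 is free -> assigned | voices=[85 82 68 72]
Op 10: note_on(76): all voices busy, STEAL voice 3 (pitch 72, oldest) -> assign | voices=[85 82 68 76]
Op 11: note_on(69): all voices busy, STEAL voice 0 (pitch 85, oldest) -> assign | voices=[69 82 68 76]
Op 12: note_on(89): all voices busy, STEAL voice 2 (pitch 68, oldest) -> assign | voices=[69 82 89 76]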